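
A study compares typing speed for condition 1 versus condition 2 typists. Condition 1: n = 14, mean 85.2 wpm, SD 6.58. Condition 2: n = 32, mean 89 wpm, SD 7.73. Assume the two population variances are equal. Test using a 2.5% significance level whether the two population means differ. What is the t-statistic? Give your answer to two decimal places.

-1.60

Let group 1 = condition 1, group 2 = condition 2. H0: μ_1 = μ_2; H1: μ_1 ≠ μ_2 (two-sample pooled-variance t-test, two-sided).
s_p² = [(14−1)·6.58² + (32−1)·7.73²]/(14+32−2) = 54.8908
t = (85.2 − 89)/√[54.8908·(1/14 + 1/32)] = -1.60
df = n₁ + n₂ − 2 = 44
Two-sided p-value ≈ 0.1166
Since p ≈ 0.1166 > α = 0.025, fail to reject H0; the data do not provide sufficient evidence against H0.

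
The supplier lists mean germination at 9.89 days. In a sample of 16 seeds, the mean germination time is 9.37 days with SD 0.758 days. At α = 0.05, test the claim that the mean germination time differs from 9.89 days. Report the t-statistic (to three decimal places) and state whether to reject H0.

H0: μ = 9.89; H1: μ ≠ 9.89 (one-sample t-test, two-sided).
t = (x̄ − μ₀)/(s/√n) = (9.37 − 9.89)/(0.758/√16) = -2.744
df = n − 1 = 15
Two-sided p-value ≈ 0.015
Since p ≈ 0.015 < α = 0.05, reject H0; the data support H1.

t = -2.744; reject H0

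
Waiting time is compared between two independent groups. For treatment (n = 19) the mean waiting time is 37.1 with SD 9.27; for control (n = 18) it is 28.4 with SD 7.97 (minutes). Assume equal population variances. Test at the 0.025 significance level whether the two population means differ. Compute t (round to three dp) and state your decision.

Let group 1 = treatment, group 2 = control. H0: μ_1 = μ_2; H1: μ_1 ≠ μ_2 (two-sample pooled-variance t-test, two-sided).
s_p² = [(19−1)·9.27² + (18−1)·7.97²]/(19+18−2) = 75.0471
t = (37.1 − 28.4)/√[75.0471·(1/19 + 1/18)] = 3.053
df = n₁ + n₂ − 2 = 35
Two-sided p-value ≈ 0.0043
Since p ≈ 0.0043 < α = 0.025, reject H0; the evidence is statistically significant.

t = 3.053; reject H0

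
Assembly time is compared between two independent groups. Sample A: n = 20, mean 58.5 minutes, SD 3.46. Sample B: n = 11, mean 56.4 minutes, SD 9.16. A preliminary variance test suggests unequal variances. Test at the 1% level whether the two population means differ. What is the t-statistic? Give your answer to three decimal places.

Let group 1 = sample A, group 2 = sample B. H0: μ_1 = μ_2; H1: μ_1 ≠ μ_2 (Welch's two-sample t-test, two-sided).
t = (x̄_1 − x̄_2)/√(s_1²/n_1 + s_2²/n_2) = (58.5 − 56.4)/√(3.46²/20 + 9.16²/11) = 0.732
Welch–Satterthwaite df ≈ 11.59
Two-sided p-value ≈ 0.479
Since p ≈ 0.479 > α = 0.01, fail to reject H0; the evidence is not statistically significant.

0.732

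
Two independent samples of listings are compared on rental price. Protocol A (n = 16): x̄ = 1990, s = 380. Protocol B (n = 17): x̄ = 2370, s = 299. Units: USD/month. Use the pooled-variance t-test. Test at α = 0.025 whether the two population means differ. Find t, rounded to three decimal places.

-3.203

Let group 1 = protocol A, group 2 = protocol B. H0: μ_1 = μ_2; H1: μ_1 ≠ μ_2 (two-sample pooled-variance t-test, two-sided).
s_p² = [(16−1)·380² + (17−1)·299²]/(16+17−2) = 116013
t = (1990 − 2370)/√[116013·(1/16 + 1/17)] = -3.203
df = n₁ + n₂ − 2 = 31
Two-sided p-value ≈ 0.003
Since p ≈ 0.003 < α = 0.025, reject H0; the data support H1.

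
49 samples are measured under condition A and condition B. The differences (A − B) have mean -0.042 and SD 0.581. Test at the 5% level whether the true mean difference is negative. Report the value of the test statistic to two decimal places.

-0.51

H0: μ_d = 0; H1: μ_d < 0 (paired t-test on the differences, left-tailed).
t = d̄/(s_d/√n) = -0.042/(0.581/√49) = -0.51
df = n − 1 = 48
p-value = P(T ≤ -0.51) ≈ 0.308
Since p ≈ 0.308 > α = 0.05, fail to reject H0; the data do not provide sufficient evidence against H0.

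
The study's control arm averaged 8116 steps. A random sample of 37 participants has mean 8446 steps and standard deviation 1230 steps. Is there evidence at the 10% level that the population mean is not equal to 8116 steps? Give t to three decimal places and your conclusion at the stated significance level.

t = 1.632; fail to reject H0

H0: μ = 8116; H1: μ ≠ 8116 (one-sample t-test, two-sided).
t = (x̄ − μ₀)/(s/√n) = (8446 − 8116)/(1230/√37) = 1.632
df = n − 1 = 36
Two-sided p-value ≈ 0.111
Since p ≈ 0.111 > α = 0.1, fail to reject H0; the data do not provide sufficient evidence against H0.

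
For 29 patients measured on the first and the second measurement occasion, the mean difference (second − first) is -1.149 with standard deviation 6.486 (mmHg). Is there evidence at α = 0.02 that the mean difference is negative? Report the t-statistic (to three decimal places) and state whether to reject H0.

t = -0.954; fail to reject H0

H0: μ_d = 0; H1: μ_d < 0 (paired t-test on the differences, left-tailed).
t = d̄/(s_d/√n) = -1.149/(6.486/√29) = -0.954
df = n − 1 = 28
p-value = P(T ≤ -0.954) ≈ 0.174
Since p ≈ 0.174 > α = 0.02, fail to reject H0; the evidence is not statistically significant.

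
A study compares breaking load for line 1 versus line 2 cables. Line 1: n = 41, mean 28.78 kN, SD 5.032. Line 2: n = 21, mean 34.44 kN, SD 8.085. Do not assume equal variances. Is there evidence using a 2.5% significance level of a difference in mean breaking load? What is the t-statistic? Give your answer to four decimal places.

Let group 1 = line 1, group 2 = line 2. H0: μ_1 = μ_2; H1: μ_1 ≠ μ_2 (Welch's two-sample t-test, two-sided).
t = (x̄_1 − x̄_2)/√(s_1²/n_1 + s_2²/n_2) = (28.78 − 34.44)/√(5.032²/41 + 8.085²/21) = -2.9305
Welch–Satterthwaite df ≈ 28.17
Two-sided p-value ≈ 0.007
Since p ≈ 0.007 < α = 0.025, reject H0; the data support H1.

-2.9305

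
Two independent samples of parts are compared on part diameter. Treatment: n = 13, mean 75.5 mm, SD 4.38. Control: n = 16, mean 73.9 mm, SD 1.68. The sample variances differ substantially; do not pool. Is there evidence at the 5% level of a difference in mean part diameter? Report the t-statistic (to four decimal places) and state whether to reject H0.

t = 1.2448; fail to reject H0

Let group 1 = treatment, group 2 = control. H0: μ_1 = μ_2; H1: μ_1 ≠ μ_2 (Welch's two-sample t-test, two-sided).
t = (x̄_1 − x̄_2)/√(s_1²/n_1 + s_2²/n_2) = (75.5 − 73.9)/√(4.38²/13 + 1.68²/16) = 1.2448
Welch–Satterthwaite df ≈ 14.87
Two-sided p-value ≈ 0.2325
Since p ≈ 0.2325 > α = 0.05, fail to reject H0; the data do not provide sufficient evidence against H0.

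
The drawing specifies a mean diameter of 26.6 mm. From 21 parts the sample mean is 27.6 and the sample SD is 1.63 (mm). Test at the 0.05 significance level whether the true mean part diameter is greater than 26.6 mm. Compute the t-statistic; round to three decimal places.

2.811

H0: μ = 26.6; H1: μ > 26.6 (one-sample t-test, right-tailed).
t = (x̄ − μ₀)/(s/√n) = (27.6 − 26.6)/(1.63/√21) = 2.811
df = n − 1 = 20
p-value = P(T ≥ 2.811) ≈ 0.0054
Since p ≈ 0.0054 < α = 0.05, reject H0; the data support H1.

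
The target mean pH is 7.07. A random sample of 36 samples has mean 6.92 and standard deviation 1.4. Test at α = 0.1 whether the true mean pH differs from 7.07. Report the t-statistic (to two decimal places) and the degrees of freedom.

H0: μ = 7.07; H1: μ ≠ 7.07 (one-sample t-test, two-sided).
t = (x̄ − μ₀)/(s/√n) = (6.92 − 7.07)/(1.4/√36) = -0.64
df = n − 1 = 35
Two-sided p-value ≈ 0.5245
Since p ≈ 0.5245 > α = 0.1, fail to reject H0; the evidence is not statistically significant.

t = -0.64, df = 35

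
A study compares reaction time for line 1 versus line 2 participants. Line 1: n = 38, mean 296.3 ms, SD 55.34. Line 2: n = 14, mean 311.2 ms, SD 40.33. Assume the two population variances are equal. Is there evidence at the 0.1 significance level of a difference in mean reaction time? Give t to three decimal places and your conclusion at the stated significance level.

Let group 1 = line 1, group 2 = line 2. H0: μ_1 = μ_2; H1: μ_1 ≠ μ_2 (two-sample pooled-variance t-test, two-sided).
s_p² = [(38−1)·55.34² + (14−1)·40.33²]/(38+14−2) = 2689.15
t = (296.3 − 311.2)/√[2689.15·(1/38 + 1/14)] = -0.919
df = n₁ + n₂ − 2 = 50
Two-sided p-value ≈ 0.362
Since p ≈ 0.362 > α = 0.1, fail to reject H0; the evidence is not statistically significant.

t = -0.919; fail to reject H0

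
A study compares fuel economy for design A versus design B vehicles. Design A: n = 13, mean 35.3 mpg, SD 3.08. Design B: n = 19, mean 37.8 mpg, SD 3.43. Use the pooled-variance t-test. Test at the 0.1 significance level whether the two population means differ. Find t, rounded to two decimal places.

Let group 1 = design A, group 2 = design B. H0: μ_1 = μ_2; H1: μ_1 ≠ μ_2 (two-sample pooled-variance t-test, two-sided).
s_p² = [(13−1)·3.08² + (19−1)·3.43²]/(13+19−2) = 10.8535
t = (35.3 − 37.8)/√[10.8535·(1/13 + 1/19)] = -2.11
df = n₁ + n₂ − 2 = 30
Two-sided p-value ≈ 0.0435
Since p ≈ 0.0435 < α = 0.1, reject H0; the evidence is statistically significant.

-2.11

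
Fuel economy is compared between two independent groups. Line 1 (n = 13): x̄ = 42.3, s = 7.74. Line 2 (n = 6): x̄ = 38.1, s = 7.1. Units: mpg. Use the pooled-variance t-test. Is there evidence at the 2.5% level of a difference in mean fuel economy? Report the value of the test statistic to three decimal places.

1.126

Let group 1 = line 1, group 2 = line 2. H0: μ_1 = μ_2; H1: μ_1 ≠ μ_2 (two-sample pooled-variance t-test, two-sided).
s_p² = [(13−1)·7.74² + (6−1)·7.1²]/(13+6−2) = 57.1142
t = (42.3 − 38.1)/√[57.1142·(1/13 + 1/6)] = 1.126
df = n₁ + n₂ − 2 = 17
Two-sided p-value ≈ 0.2758
Since p ≈ 0.2758 > α = 0.025, fail to reject H0; the evidence is not statistically significant.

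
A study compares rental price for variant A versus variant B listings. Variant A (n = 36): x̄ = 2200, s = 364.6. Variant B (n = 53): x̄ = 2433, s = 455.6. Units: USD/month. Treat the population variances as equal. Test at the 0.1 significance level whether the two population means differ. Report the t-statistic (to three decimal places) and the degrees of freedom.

t = -2.560, df = 87

Let group 1 = variant A, group 2 = variant B. H0: μ_1 = μ_2; H1: μ_1 ≠ μ_2 (two-sample pooled-variance t-test, two-sided).
s_p² = [(36−1)·364.6² + (53−1)·455.6²]/(36+53−2) = 177544
t = (2200 − 2433)/√[177544·(1/36 + 1/53)] = -2.560
df = n₁ + n₂ − 2 = 87
Two-sided p-value ≈ 0.0122
Since p ≈ 0.0122 < α = 0.1, reject H0; the evidence is statistically significant.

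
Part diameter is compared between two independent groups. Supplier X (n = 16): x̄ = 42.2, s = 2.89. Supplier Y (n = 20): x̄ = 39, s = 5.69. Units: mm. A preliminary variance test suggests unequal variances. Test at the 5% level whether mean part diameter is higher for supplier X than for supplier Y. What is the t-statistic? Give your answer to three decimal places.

Let group 1 = supplier X, group 2 = supplier Y. H0: μ_1 = μ_2; H1: μ_1 > μ_2 (Welch's two-sample t-test, right-tailed).
t = (x̄_1 − x̄_2)/√(s_1²/n_1 + s_2²/n_2) = (42.2 − 39)/√(2.89²/16 + 5.69²/20) = 2.187
Welch–Satterthwaite df ≈ 29.36
p-value = P(T ≥ 2.187) ≈ 0.0184
Since p ≈ 0.0184 < α = 0.05, reject H0; the data support H1.

2.187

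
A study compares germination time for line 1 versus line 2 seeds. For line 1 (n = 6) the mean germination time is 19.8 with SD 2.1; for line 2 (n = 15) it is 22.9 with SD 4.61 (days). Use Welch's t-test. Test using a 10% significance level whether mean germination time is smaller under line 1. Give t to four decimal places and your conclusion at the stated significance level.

t = -2.1133; reject H0

Let group 1 = line 1, group 2 = line 2. H0: μ_1 = μ_2; H1: μ_1 < μ_2 (Welch's two-sample t-test, left-tailed).
t = (x̄_1 − x̄_2)/√(s_1²/n_1 + s_2²/n_2) = (19.8 − 22.9)/√(2.1²/6 + 4.61²/15) = -2.1133
Welch–Satterthwaite df ≈ 18.42
p-value = P(T ≤ -2.1133) ≈ 0.0242
Since p ≈ 0.0242 < α = 0.1, reject H0; the evidence is statistically significant.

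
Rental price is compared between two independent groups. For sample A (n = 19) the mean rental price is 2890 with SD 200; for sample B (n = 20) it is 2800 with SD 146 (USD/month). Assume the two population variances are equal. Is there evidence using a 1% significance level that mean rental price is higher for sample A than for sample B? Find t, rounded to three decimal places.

1.611

Let group 1 = sample A, group 2 = sample B. H0: μ_1 = μ_2; H1: μ_1 > μ_2 (two-sample pooled-variance t-test, right-tailed).
s_p² = [(19−1)·200² + (20−1)·146²]/(19+20−2) = 30405.5
t = (2890 − 2800)/√[30405.5·(1/19 + 1/20)] = 1.611
df = n₁ + n₂ − 2 = 37
p-value = P(T ≥ 1.611) ≈ 0.0578
Since p ≈ 0.0578 > α = 0.01, fail to reject H0; the evidence is not statistically significant.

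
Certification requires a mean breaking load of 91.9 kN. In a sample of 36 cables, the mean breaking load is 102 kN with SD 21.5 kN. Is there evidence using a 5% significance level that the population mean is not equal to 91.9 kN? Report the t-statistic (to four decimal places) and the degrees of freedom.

t = 2.8186, df = 35

H0: μ = 91.9; H1: μ ≠ 91.9 (one-sample t-test, two-sided).
t = (x̄ − μ₀)/(s/√n) = (102 − 91.9)/(21.5/√36) = 2.8186
df = n − 1 = 35
Two-sided p-value ≈ 0.008
Since p ≈ 0.008 < α = 0.05, reject H0; the data support H1.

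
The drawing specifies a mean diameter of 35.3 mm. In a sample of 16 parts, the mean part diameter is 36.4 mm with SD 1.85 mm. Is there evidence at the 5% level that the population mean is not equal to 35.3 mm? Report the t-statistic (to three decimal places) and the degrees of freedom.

t = 2.378, df = 15

H0: μ = 35.3; H1: μ ≠ 35.3 (one-sample t-test, two-sided).
t = (x̄ − μ₀)/(s/√n) = (36.4 − 35.3)/(1.85/√16) = 2.378
df = n − 1 = 15
Two-sided p-value ≈ 0.031
Since p ≈ 0.031 < α = 0.05, reject H0; the data support H1.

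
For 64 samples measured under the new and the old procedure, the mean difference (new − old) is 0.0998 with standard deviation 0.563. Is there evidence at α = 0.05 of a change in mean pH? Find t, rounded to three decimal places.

1.418

H0: μ_d = 0; H1: μ_d ≠ 0 (paired t-test on the differences, two-sided).
t = d̄/(s_d/√n) = 0.0998/(0.563/√64) = 1.418
df = n − 1 = 63
Two-sided p-value ≈ 0.161
Since p ≈ 0.161 > α = 0.05, fail to reject H0; the evidence is not statistically significant.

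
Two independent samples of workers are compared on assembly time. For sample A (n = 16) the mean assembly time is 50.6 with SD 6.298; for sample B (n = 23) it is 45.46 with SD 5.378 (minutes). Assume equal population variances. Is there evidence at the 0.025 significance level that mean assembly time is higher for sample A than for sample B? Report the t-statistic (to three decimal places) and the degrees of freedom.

Let group 1 = sample A, group 2 = sample B. H0: μ_1 = μ_2; H1: μ_1 > μ_2 (two-sample pooled-variance t-test, right-tailed).
s_p² = [(16−1)·6.298² + (23−1)·5.378²]/(16+23−2) = 33.2777
t = (50.6 − 45.46)/√[33.2777·(1/16 + 1/23)] = 2.737
df = n₁ + n₂ − 2 = 37
p-value = P(T ≥ 2.737) ≈ 0.0047
Since p ≈ 0.0047 < α = 0.025, reject H0; the data support H1.

t = 2.737, df = 37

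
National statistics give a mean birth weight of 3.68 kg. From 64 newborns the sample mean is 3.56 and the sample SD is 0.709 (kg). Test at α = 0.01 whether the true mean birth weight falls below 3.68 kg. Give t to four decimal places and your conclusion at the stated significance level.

t = -1.3540; fail to reject H0

H0: μ = 3.68; H1: μ < 3.68 (one-sample t-test, left-tailed).
t = (x̄ − μ₀)/(s/√n) = (3.56 − 3.68)/(0.709/√64) = -1.3540
df = n − 1 = 63
p-value = P(T ≤ -1.3540) ≈ 0.0903
Since p ≈ 0.0903 > α = 0.01, fail to reject H0; the data do not provide sufficient evidence against H0.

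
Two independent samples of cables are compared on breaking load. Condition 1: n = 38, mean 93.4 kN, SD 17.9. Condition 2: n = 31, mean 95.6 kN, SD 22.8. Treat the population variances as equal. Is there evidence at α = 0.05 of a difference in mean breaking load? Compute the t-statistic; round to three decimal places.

Let group 1 = condition 1, group 2 = condition 2. H0: μ_1 = μ_2; H1: μ_1 ≠ μ_2 (two-sample pooled-variance t-test, two-sided).
s_p² = [(38−1)·17.9² + (31−1)·22.8²]/(38+31−2) = 409.707
t = (93.4 − 95.6)/√[409.707·(1/38 + 1/31)] = -0.449
df = n₁ + n₂ − 2 = 67
Two-sided p-value ≈ 0.6548
Since p ≈ 0.6548 > α = 0.05, fail to reject H0; the evidence is not statistically significant.

-0.449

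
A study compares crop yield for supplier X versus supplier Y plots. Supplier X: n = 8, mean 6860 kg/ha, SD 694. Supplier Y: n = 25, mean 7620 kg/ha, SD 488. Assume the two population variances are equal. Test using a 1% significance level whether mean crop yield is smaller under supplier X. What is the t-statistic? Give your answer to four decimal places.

-3.4558

Let group 1 = supplier X, group 2 = supplier Y. H0: μ_1 = μ_2; H1: μ_1 < μ_2 (two-sample pooled-variance t-test, left-tailed).
s_p² = [(8−1)·694² + (25−1)·488²]/(8+25−2) = 293126
t = (6860 − 7620)/√[293126·(1/8 + 1/25)] = -3.4558
df = n₁ + n₂ − 2 = 31
p-value = P(T ≤ -3.4558) ≈ 0.001
Since p ≈ 0.001 < α = 0.01, reject H0; the evidence is statistically significant.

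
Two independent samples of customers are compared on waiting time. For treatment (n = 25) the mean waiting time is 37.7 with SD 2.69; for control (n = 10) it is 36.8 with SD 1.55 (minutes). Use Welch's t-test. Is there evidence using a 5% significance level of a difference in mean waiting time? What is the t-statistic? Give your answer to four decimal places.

Let group 1 = treatment, group 2 = control. H0: μ_1 = μ_2; H1: μ_1 ≠ μ_2 (Welch's two-sample t-test, two-sided).
t = (x̄_1 − x̄_2)/√(s_1²/n_1 + s_2²/n_2) = (37.7 − 36.8)/√(2.69²/25 + 1.55²/10) = 1.2366
Welch–Satterthwaite df ≈ 28.33
Two-sided p-value ≈ 0.2264
Since p ≈ 0.2264 > α = 0.05, fail to reject H0; the data do not provide sufficient evidence against H0.

1.2366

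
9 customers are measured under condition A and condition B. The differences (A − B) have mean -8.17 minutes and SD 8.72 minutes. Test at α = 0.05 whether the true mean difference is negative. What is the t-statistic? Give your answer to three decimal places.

-2.811

H0: μ_d = 0; H1: μ_d < 0 (paired t-test on the differences, left-tailed).
t = d̄/(s_d/√n) = -8.17/(8.72/√9) = -2.811
df = n − 1 = 8
p-value = P(T ≤ -2.811) ≈ 0.011
Since p ≈ 0.011 < α = 0.05, reject H0; the evidence is statistically significant.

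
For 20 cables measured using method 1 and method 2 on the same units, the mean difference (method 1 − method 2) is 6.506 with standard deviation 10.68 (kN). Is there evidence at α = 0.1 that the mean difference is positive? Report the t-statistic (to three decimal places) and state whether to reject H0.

t = 2.724; reject H0

H0: μ_d = 0; H1: μ_d > 0 (paired t-test on the differences, right-tailed).
t = d̄/(s_d/√n) = 6.506/(10.68/√20) = 2.724
df = n − 1 = 19
p-value = P(T ≥ 2.724) ≈ 0.0067
Since p ≈ 0.0067 < α = 0.1, reject H0; the data support H1.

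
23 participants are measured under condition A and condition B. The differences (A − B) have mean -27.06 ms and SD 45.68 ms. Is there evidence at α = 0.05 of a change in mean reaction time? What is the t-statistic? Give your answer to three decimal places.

-2.841

H0: μ_d = 0; H1: μ_d ≠ 0 (paired t-test on the differences, two-sided).
t = d̄/(s_d/√n) = -27.06/(45.68/√23) = -2.841
df = n − 1 = 22
Two-sided p-value ≈ 0.0095
Since p ≈ 0.0095 < α = 0.05, reject H0; the data support H1.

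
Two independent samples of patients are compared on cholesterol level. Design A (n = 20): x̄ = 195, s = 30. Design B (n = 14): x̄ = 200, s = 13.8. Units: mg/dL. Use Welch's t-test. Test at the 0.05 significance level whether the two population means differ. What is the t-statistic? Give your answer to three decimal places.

Let group 1 = design A, group 2 = design B. H0: μ_1 = μ_2; H1: μ_1 ≠ μ_2 (Welch's two-sample t-test, two-sided).
t = (x̄_1 − x̄_2)/√(s_1²/n_1 + s_2²/n_2) = (195 − 200)/√(30²/20 + 13.8²/14) = -0.653
Welch–Satterthwaite df ≈ 28.43
Two-sided p-value ≈ 0.5189
Since p ≈ 0.5189 > α = 0.05, fail to reject H0; the evidence is not statistically significant.

-0.653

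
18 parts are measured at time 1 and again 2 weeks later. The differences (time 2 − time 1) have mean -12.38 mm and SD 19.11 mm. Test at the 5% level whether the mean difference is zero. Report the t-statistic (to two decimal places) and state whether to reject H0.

t = -2.75; reject H0

H0: μ_d = 0; H1: μ_d ≠ 0 (paired t-test on the differences, two-sided).
t = d̄/(s_d/√n) = -12.38/(19.11/√18) = -2.75
df = n − 1 = 17
Two-sided p-value ≈ 0.014
Since p ≈ 0.014 < α = 0.05, reject H0; the data support H1.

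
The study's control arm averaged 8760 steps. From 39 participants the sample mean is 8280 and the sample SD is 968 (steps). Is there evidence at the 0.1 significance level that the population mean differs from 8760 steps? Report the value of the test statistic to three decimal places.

-3.097

H0: μ = 8760; H1: μ ≠ 8760 (one-sample t-test, two-sided).
t = (x̄ − μ₀)/(s/√n) = (8280 − 8760)/(968/√39) = -3.097
df = n − 1 = 38
Two-sided p-value ≈ 0.0037
Since p ≈ 0.0037 < α = 0.1, reject H0; the evidence is statistically significant.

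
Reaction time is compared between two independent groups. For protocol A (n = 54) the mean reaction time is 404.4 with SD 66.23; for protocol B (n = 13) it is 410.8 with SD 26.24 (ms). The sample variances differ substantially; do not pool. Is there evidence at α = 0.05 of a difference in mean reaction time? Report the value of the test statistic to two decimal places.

Let group 1 = protocol A, group 2 = protocol B. H0: μ_1 = μ_2; H1: μ_1 ≠ μ_2 (Welch's two-sample t-test, two-sided).
t = (x̄_1 − x̄_2)/√(s_1²/n_1 + s_2²/n_2) = (404.4 − 410.8)/√(66.23²/54 + 26.24²/13) = -0.55
Welch–Satterthwaite df ≈ 50.26
Two-sided p-value ≈ 0.583
Since p ≈ 0.583 > α = 0.05, fail to reject H0; the data do not provide sufficient evidence against H0.

-0.55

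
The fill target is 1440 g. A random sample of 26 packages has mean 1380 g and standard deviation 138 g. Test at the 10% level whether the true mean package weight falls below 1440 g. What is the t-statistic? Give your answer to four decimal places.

-2.2170

H0: μ = 1440; H1: μ < 1440 (one-sample t-test, left-tailed).
t = (x̄ − μ₀)/(s/√n) = (1380 − 1440)/(138/√26) = -2.2170
df = n − 1 = 25
p-value = P(T ≤ -2.2170) ≈ 0.0180
Since p ≈ 0.0180 < α = 0.1, reject H0; the evidence is statistically significant.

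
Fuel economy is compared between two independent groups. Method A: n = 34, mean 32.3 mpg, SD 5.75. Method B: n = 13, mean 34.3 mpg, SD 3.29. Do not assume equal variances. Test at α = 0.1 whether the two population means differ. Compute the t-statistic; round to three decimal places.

-1.489

Let group 1 = method A, group 2 = method B. H0: μ_1 = μ_2; H1: μ_1 ≠ μ_2 (Welch's two-sample t-test, two-sided).
t = (x̄_1 − x̄_2)/√(s_1²/n_1 + s_2²/n_2) = (32.3 − 34.3)/√(5.75²/34 + 3.29²/13) = -1.489
Welch–Satterthwaite df ≈ 37.70
Two-sided p-value ≈ 0.1449
Since p ≈ 0.1449 > α = 0.1, fail to reject H0; the evidence is not statistically significant.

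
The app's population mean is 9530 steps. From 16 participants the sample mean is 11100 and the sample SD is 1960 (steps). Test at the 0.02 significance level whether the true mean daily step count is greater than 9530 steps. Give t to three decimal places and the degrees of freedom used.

t = 3.204, df = 15

H0: μ = 9530; H1: μ > 9530 (one-sample t-test, right-tailed).
t = (x̄ − μ₀)/(s/√n) = (11100 − 9530)/(1960/√16) = 3.204
df = n − 1 = 15
p-value = P(T ≥ 3.204) ≈ 0.003
Since p ≈ 0.003 < α = 0.02, reject H0; the data support H1.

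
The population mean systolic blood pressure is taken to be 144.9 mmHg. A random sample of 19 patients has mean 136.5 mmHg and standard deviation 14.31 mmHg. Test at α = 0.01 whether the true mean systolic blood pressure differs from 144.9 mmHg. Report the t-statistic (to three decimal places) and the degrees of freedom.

H0: μ = 144.9; H1: μ ≠ 144.9 (one-sample t-test, two-sided).
t = (x̄ − μ₀)/(s/√n) = (136.5 − 144.9)/(14.31/√19) = -2.559
df = n − 1 = 18
Two-sided p-value ≈ 0.020
Since p ≈ 0.020 > α = 0.01, fail to reject H0; the evidence is not statistically significant.

t = -2.559, df = 18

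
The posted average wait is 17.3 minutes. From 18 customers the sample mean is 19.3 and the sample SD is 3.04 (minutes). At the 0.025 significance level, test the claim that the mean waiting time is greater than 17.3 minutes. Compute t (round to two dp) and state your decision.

t = 2.79; reject H0

H0: μ = 17.3; H1: μ > 17.3 (one-sample t-test, right-tailed).
t = (x̄ − μ₀)/(s/√n) = (19.3 − 17.3)/(3.04/√18) = 2.79
df = n − 1 = 17
p-value = P(T ≥ 2.79) ≈ 0.006
Since p ≈ 0.006 < α = 0.025, reject H0; the data support H1.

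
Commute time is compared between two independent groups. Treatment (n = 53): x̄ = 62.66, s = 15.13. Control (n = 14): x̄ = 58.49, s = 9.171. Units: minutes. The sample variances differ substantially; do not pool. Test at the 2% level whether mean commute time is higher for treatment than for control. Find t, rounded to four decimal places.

1.2976

Let group 1 = treatment, group 2 = control. H0: μ_1 = μ_2; H1: μ_1 > μ_2 (Welch's two-sample t-test, right-tailed).
t = (x̄_1 − x̄_2)/√(s_1²/n_1 + s_2²/n_2) = (62.66 − 58.49)/√(15.13²/53 + 9.171²/14) = 1.2976
Welch–Satterthwaite df ≈ 34.02
p-value = P(T ≥ 1.2976) ≈ 0.1016
Since p ≈ 0.1016 > α = 0.02, fail to reject H0; the data do not provide sufficient evidence against H0.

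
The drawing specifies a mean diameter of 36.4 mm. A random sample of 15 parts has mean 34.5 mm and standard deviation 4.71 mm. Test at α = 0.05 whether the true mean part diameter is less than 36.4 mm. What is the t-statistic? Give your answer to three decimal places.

-1.562

H0: μ = 36.4; H1: μ < 36.4 (one-sample t-test, left-tailed).
t = (x̄ − μ₀)/(s/√n) = (34.5 − 36.4)/(4.71/√15) = -1.562
df = n − 1 = 14
p-value = P(T ≤ -1.562) ≈ 0.0703
Since p ≈ 0.0703 > α = 0.05, fail to reject H0; the evidence is not statistically significant.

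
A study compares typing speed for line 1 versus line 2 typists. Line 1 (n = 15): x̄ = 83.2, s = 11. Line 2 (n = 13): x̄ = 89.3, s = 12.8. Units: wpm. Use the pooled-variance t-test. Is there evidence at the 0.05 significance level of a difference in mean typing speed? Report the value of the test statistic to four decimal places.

-1.3568

Let group 1 = line 1, group 2 = line 2. H0: μ_1 = μ_2; H1: μ_1 ≠ μ_2 (two-sample pooled-variance t-test, two-sided).
s_p² = [(15−1)·11² + (13−1)·12.8²]/(15+13−2) = 140.772
t = (83.2 − 89.3)/√[140.772·(1/15 + 1/13)] = -1.3568
df = n₁ + n₂ − 2 = 26
Two-sided p-value ≈ 0.1865
Since p ≈ 0.1865 > α = 0.05, fail to reject H0; the data do not provide sufficient evidence against H0.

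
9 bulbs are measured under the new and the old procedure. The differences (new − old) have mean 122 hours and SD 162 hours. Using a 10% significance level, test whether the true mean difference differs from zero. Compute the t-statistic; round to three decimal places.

H0: μ_d = 0; H1: μ_d ≠ 0 (paired t-test on the differences, two-sided).
t = d̄/(s_d/√n) = 122/(162/√9) = 2.259
df = n − 1 = 8
Two-sided p-value ≈ 0.054
Since p ≈ 0.054 < α = 0.1, reject H0; the evidence is statistically significant.

2.259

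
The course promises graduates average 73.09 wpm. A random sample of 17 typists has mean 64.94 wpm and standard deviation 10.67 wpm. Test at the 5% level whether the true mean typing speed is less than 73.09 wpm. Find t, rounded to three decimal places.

H0: μ = 73.09; H1: μ < 73.09 (one-sample t-test, left-tailed).
t = (x̄ − μ₀)/(s/√n) = (64.94 − 73.09)/(10.67/√17) = -3.149
df = n − 1 = 16
p-value = P(T ≤ -3.149) ≈ 0.0031
Since p ≈ 0.0031 < α = 0.05, reject H0; the evidence is statistically significant.

-3.149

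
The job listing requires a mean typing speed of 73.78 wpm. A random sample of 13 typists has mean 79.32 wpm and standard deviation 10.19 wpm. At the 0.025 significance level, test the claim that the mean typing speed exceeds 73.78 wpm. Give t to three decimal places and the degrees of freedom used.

t = 1.960, df = 12

H0: μ = 73.78; H1: μ > 73.78 (one-sample t-test, right-tailed).
t = (x̄ − μ₀)/(s/√n) = (79.32 − 73.78)/(10.19/√13) = 1.960
df = n − 1 = 12
p-value = P(T ≥ 1.960) ≈ 0.037
Since p ≈ 0.037 > α = 0.025, fail to reject H0; the evidence is not statistically significant.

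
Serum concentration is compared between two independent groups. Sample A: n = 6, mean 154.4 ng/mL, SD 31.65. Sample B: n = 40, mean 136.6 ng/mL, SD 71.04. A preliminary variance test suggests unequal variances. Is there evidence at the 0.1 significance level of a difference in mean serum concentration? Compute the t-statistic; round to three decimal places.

1.040

Let group 1 = sample A, group 2 = sample B. H0: μ_1 = μ_2; H1: μ_1 ≠ μ_2 (Welch's two-sample t-test, two-sided).
t = (x̄_1 − x̄_2)/√(s_1²/n_1 + s_2²/n_2) = (154.4 − 136.6)/√(31.65²/6 + 71.04²/40) = 1.040
Welch–Satterthwaite df ≈ 14.36
Two-sided p-value ≈ 0.316
Since p ≈ 0.316 > α = 0.1, fail to reject H0; the evidence is not statistically significant.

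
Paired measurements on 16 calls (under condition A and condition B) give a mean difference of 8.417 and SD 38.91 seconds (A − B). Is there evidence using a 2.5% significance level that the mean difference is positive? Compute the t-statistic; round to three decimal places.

H0: μ_d = 0; H1: μ_d > 0 (paired t-test on the differences, right-tailed).
t = d̄/(s_d/√n) = 8.417/(38.91/√16) = 0.865
df = n − 1 = 15
p-value = P(T ≥ 0.865) ≈ 0.2003
Since p ≈ 0.2003 > α = 0.025, fail to reject H0; the data do not provide sufficient evidence against H0.

0.865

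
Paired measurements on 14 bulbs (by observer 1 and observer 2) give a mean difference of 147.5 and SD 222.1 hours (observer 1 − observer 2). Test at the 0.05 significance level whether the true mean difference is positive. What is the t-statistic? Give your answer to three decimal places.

2.485

H0: μ_d = 0; H1: μ_d > 0 (paired t-test on the differences, right-tailed).
t = d̄/(s_d/√n) = 147.5/(222.1/√14) = 2.485
df = n − 1 = 13
p-value = P(T ≥ 2.485) ≈ 0.014
Since p ≈ 0.014 < α = 0.05, reject H0; the data support H1.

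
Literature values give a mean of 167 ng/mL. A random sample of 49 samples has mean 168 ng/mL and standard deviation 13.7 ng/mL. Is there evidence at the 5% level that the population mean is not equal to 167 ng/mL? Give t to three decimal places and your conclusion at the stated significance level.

H0: μ = 167; H1: μ ≠ 167 (one-sample t-test, two-sided).
t = (x̄ − μ₀)/(s/√n) = (168 − 167)/(13.7/√49) = 0.511
df = n − 1 = 48
Two-sided p-value ≈ 0.6117
Since p ≈ 0.6117 > α = 0.05, fail to reject H0; the evidence is not statistically significant.

t = 0.511; fail to reject H0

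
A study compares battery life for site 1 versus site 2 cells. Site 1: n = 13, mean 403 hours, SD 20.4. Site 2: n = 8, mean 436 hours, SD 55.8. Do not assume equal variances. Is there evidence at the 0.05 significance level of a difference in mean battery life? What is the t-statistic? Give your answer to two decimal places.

Let group 1 = site 1, group 2 = site 2. H0: μ_1 = μ_2; H1: μ_1 ≠ μ_2 (Welch's two-sample t-test, two-sided).
t = (x̄_1 − x̄_2)/√(s_1²/n_1 + s_2²/n_2) = (403 − 436)/√(20.4²/13 + 55.8²/8) = -1.61
Welch–Satterthwaite df ≈ 8.17
Two-sided p-value ≈ 0.146
Since p ≈ 0.146 > α = 0.05, fail to reject H0; the evidence is not statistically significant.

-1.61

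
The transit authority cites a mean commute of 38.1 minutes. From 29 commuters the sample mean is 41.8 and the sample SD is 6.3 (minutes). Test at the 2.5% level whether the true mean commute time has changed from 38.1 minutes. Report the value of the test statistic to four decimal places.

3.1627

H0: μ = 38.1; H1: μ ≠ 38.1 (one-sample t-test, two-sided).
t = (x̄ − μ₀)/(s/√n) = (41.8 − 38.1)/(6.3/√29) = 3.1627
df = n − 1 = 28
Two-sided p-value ≈ 0.0037
Since p ≈ 0.0037 < α = 0.025, reject H0; the data support H1.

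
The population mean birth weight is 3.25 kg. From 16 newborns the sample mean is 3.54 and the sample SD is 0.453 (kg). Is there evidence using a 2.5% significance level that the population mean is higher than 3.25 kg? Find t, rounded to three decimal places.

H0: μ = 3.25; H1: μ > 3.25 (one-sample t-test, right-tailed).
t = (x̄ − μ₀)/(s/√n) = (3.54 − 3.25)/(0.453/√16) = 2.561
df = n − 1 = 15
p-value = P(T ≥ 2.561) ≈ 0.011
Since p ≈ 0.011 < α = 0.025, reject H0; the data support H1.

2.561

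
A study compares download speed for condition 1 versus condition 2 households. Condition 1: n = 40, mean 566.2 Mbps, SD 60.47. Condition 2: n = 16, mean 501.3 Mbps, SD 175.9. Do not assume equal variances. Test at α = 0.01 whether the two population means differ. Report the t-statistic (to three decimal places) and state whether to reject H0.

t = 1.442; fail to reject H0

Let group 1 = condition 1, group 2 = condition 2. H0: μ_1 = μ_2; H1: μ_1 ≠ μ_2 (Welch's two-sample t-test, two-sided).
t = (x̄_1 − x̄_2)/√(s_1²/n_1 + s_2²/n_2) = (566.2 − 501.3)/√(60.47²/40 + 175.9²/16) = 1.442
Welch–Satterthwaite df ≈ 16.44
Two-sided p-value ≈ 0.168
Since p ≈ 0.168 > α = 0.01, fail to reject H0; the evidence is not statistically significant.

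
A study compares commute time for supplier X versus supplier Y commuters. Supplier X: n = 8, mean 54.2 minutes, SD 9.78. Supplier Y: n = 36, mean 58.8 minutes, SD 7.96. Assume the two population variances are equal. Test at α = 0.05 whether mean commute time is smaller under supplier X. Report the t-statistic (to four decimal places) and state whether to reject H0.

Let group 1 = supplier X, group 2 = supplier Y. H0: μ_1 = μ_2; H1: μ_1 < μ_2 (two-sample pooled-variance t-test, left-tailed).
s_p² = [(8−1)·9.78² + (36−1)·7.96²]/(8+36−2) = 68.7427
t = (54.2 − 58.8)/√[68.7427·(1/8 + 1/36)] = -1.4194
df = n₁ + n₂ − 2 = 42
p-value = P(T ≤ -1.4194) ≈ 0.0816
Since p ≈ 0.0816 > α = 0.05, fail to reject H0; the evidence is not statistically significant.

t = -1.4194; fail to reject H0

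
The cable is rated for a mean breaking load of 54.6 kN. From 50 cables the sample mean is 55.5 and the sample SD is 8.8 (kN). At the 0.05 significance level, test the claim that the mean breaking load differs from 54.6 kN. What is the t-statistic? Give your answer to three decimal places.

0.723

H0: μ = 54.6; H1: μ ≠ 54.6 (one-sample t-test, two-sided).
t = (x̄ − μ₀)/(s/√n) = (55.5 − 54.6)/(8.8/√50) = 0.723
df = n − 1 = 49
Two-sided p-value ≈ 0.4730
Since p ≈ 0.4730 > α = 0.05, fail to reject H0; the evidence is not statistically significant.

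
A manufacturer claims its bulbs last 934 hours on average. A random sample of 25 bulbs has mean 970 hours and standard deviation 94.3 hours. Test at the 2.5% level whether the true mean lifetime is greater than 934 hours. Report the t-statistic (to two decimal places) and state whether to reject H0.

H0: μ = 934; H1: μ > 934 (one-sample t-test, right-tailed).
t = (x̄ − μ₀)/(s/√n) = (970 − 934)/(94.3/√25) = 1.91
df = n − 1 = 24
p-value = P(T ≥ 1.91) ≈ 0.0342
Since p ≈ 0.0342 > α = 0.025, fail to reject H0; the data do not provide sufficient evidence against H0.

t = 1.91; fail to reject H0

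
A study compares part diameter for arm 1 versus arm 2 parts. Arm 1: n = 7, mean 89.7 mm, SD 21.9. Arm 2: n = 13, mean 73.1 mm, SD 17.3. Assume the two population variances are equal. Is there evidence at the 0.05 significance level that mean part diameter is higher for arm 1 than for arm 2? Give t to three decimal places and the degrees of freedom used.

t = 1.868, df = 18

Let group 1 = arm 1, group 2 = arm 2. H0: μ_1 = μ_2; H1: μ_1 > μ_2 (two-sample pooled-variance t-test, right-tailed).
s_p² = [(7−1)·21.9² + (13−1)·17.3²]/(7+13−2) = 359.397
t = (89.7 − 73.1)/√[359.397·(1/7 + 1/13)] = 1.868
df = n₁ + n₂ − 2 = 18
p-value = P(T ≥ 1.868) ≈ 0.0391
Since p ≈ 0.0391 < α = 0.05, reject H0; the data support H1.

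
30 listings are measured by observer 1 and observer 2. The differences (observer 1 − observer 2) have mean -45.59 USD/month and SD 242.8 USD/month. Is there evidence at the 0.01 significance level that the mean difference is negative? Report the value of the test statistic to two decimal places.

-1.03

H0: μ_d = 0; H1: μ_d < 0 (paired t-test on the differences, left-tailed).
t = d̄/(s_d/√n) = -45.59/(242.8/√30) = -1.03
df = n − 1 = 29
p-value = P(T ≤ -1.03) ≈ 0.1561
Since p ≈ 0.1561 > α = 0.01, fail to reject H0; the data do not provide sufficient evidence against H0.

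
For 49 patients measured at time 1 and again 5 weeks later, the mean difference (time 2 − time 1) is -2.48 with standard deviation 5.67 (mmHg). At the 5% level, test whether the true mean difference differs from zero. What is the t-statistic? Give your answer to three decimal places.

-3.062

H0: μ_d = 0; H1: μ_d ≠ 0 (paired t-test on the differences, two-sided).
t = d̄/(s_d/√n) = -2.48/(5.67/√49) = -3.062
df = n − 1 = 48
Two-sided p-value ≈ 0.004
Since p ≈ 0.004 < α = 0.05, reject H0; the evidence is statistically significant.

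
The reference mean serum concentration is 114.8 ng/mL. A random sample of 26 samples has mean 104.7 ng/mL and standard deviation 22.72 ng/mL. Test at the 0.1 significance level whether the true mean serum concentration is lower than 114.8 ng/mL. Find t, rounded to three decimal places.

H0: μ = 114.8; H1: μ < 114.8 (one-sample t-test, left-tailed).
t = (x̄ − μ₀)/(s/√n) = (104.7 − 114.8)/(22.72/√26) = -2.267
df = n − 1 = 25
p-value = P(T ≤ -2.267) ≈ 0.0162
Since p ≈ 0.0162 < α = 0.1, reject H0; the evidence is statistically significant.

-2.267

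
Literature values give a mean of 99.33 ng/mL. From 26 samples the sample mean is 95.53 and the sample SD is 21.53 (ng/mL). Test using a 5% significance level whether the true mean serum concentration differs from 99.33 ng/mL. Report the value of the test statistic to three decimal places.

-0.900

H0: μ = 99.33; H1: μ ≠ 99.33 (one-sample t-test, two-sided).
t = (x̄ − μ₀)/(s/√n) = (95.53 − 99.33)/(21.53/√26) = -0.900
df = n − 1 = 25
Two-sided p-value ≈ 0.3767
Since p ≈ 0.3767 > α = 0.05, fail to reject H0; the data do not provide sufficient evidence against H0.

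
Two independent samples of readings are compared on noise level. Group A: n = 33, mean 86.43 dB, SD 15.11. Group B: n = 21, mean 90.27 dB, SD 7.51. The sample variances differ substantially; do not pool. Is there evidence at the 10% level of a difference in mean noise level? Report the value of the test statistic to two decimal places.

Let group 1 = group A, group 2 = group B. H0: μ_1 = μ_2; H1: μ_1 ≠ μ_2 (Welch's two-sample t-test, two-sided).
t = (x̄_1 − x̄_2)/√(s_1²/n_1 + s_2²/n_2) = (86.43 − 90.27)/√(15.11²/33 + 7.51²/21) = -1.24
Welch–Satterthwaite df ≈ 49.69
Two-sided p-value ≈ 0.2211
Since p ≈ 0.2211 > α = 0.1, fail to reject H0; the evidence is not statistically significant.

-1.24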